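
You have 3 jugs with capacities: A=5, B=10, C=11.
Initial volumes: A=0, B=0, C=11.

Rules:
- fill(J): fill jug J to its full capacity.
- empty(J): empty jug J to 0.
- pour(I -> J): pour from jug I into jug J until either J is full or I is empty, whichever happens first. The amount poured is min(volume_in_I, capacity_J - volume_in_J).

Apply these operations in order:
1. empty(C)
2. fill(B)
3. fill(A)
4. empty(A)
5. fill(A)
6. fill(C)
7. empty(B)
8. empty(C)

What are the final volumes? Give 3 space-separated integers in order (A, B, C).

Answer: 5 0 0

Derivation:
Step 1: empty(C) -> (A=0 B=0 C=0)
Step 2: fill(B) -> (A=0 B=10 C=0)
Step 3: fill(A) -> (A=5 B=10 C=0)
Step 4: empty(A) -> (A=0 B=10 C=0)
Step 5: fill(A) -> (A=5 B=10 C=0)
Step 6: fill(C) -> (A=5 B=10 C=11)
Step 7: empty(B) -> (A=5 B=0 C=11)
Step 8: empty(C) -> (A=5 B=0 C=0)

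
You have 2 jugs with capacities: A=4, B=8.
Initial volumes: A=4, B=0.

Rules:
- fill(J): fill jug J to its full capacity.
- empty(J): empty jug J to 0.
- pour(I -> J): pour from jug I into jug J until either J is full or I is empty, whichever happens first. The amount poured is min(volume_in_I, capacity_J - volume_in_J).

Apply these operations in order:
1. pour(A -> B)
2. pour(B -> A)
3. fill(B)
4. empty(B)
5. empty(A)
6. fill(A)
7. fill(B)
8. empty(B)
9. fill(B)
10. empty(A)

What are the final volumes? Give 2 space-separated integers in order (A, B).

Answer: 0 8

Derivation:
Step 1: pour(A -> B) -> (A=0 B=4)
Step 2: pour(B -> A) -> (A=4 B=0)
Step 3: fill(B) -> (A=4 B=8)
Step 4: empty(B) -> (A=4 B=0)
Step 5: empty(A) -> (A=0 B=0)
Step 6: fill(A) -> (A=4 B=0)
Step 7: fill(B) -> (A=4 B=8)
Step 8: empty(B) -> (A=4 B=0)
Step 9: fill(B) -> (A=4 B=8)
Step 10: empty(A) -> (A=0 B=8)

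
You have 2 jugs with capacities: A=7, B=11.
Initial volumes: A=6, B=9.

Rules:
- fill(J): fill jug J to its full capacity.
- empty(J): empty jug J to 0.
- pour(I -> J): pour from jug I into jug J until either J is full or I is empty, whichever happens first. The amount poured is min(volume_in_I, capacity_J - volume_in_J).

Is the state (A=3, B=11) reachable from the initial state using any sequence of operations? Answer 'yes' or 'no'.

BFS from (A=6, B=9):
  1. fill(A) -> (A=7 B=9)
  2. empty(B) -> (A=7 B=0)
  3. pour(A -> B) -> (A=0 B=7)
  4. fill(A) -> (A=7 B=7)
  5. pour(A -> B) -> (A=3 B=11)
Target reached → yes.

Answer: yes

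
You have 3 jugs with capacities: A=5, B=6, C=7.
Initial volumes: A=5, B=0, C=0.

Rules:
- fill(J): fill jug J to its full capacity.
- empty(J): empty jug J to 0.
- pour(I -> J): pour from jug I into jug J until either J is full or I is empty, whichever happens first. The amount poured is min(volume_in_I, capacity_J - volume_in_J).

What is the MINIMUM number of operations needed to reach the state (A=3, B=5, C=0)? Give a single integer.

Answer: 6

Derivation:
BFS from (A=5, B=0, C=0). One shortest path:
  1. pour(A -> B) -> (A=0 B=5 C=0)
  2. fill(A) -> (A=5 B=5 C=0)
  3. pour(A -> C) -> (A=0 B=5 C=5)
  4. fill(A) -> (A=5 B=5 C=5)
  5. pour(A -> C) -> (A=3 B=5 C=7)
  6. empty(C) -> (A=3 B=5 C=0)
Reached target in 6 moves.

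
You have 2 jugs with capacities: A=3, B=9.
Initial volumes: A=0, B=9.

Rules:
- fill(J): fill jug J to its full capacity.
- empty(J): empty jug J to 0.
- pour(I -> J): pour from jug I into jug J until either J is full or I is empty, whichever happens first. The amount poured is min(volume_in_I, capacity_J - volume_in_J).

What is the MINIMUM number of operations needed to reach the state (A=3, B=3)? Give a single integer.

BFS from (A=0, B=9). One shortest path:
  1. pour(B -> A) -> (A=3 B=6)
  2. empty(A) -> (A=0 B=6)
  3. pour(B -> A) -> (A=3 B=3)
Reached target in 3 moves.

Answer: 3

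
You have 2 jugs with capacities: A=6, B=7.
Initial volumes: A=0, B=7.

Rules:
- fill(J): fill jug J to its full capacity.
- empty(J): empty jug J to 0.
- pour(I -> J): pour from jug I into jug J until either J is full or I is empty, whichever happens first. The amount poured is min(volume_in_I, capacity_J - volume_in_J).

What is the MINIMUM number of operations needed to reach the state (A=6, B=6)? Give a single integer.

BFS from (A=0, B=7). One shortest path:
  1. fill(A) -> (A=6 B=7)
  2. empty(B) -> (A=6 B=0)
  3. pour(A -> B) -> (A=0 B=6)
  4. fill(A) -> (A=6 B=6)
Reached target in 4 moves.

Answer: 4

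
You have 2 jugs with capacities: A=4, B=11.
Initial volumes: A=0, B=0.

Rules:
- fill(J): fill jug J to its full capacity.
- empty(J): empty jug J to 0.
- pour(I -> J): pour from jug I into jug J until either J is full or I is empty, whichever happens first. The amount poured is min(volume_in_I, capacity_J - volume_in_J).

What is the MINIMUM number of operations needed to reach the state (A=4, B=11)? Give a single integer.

BFS from (A=0, B=0). One shortest path:
  1. fill(A) -> (A=4 B=0)
  2. fill(B) -> (A=4 B=11)
Reached target in 2 moves.

Answer: 2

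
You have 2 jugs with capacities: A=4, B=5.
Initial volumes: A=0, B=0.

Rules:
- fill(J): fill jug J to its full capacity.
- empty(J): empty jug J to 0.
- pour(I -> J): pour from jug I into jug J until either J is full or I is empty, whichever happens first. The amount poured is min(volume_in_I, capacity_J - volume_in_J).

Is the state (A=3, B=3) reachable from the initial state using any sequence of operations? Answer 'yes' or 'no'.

BFS explored all 18 reachable states.
Reachable set includes: (0,0), (0,1), (0,2), (0,3), (0,4), (0,5), (1,0), (1,5), (2,0), (2,5), (3,0), (3,5) ...
Target (A=3, B=3) not in reachable set → no.

Answer: no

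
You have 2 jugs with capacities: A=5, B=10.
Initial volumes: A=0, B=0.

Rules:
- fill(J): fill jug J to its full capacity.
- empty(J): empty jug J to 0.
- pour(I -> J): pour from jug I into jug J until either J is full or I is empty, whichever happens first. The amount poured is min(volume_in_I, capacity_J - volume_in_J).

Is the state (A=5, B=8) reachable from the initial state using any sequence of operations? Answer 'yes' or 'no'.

Answer: no

Derivation:
BFS explored all 6 reachable states.
Reachable set includes: (0,0), (0,5), (0,10), (5,0), (5,5), (5,10)
Target (A=5, B=8) not in reachable set → no.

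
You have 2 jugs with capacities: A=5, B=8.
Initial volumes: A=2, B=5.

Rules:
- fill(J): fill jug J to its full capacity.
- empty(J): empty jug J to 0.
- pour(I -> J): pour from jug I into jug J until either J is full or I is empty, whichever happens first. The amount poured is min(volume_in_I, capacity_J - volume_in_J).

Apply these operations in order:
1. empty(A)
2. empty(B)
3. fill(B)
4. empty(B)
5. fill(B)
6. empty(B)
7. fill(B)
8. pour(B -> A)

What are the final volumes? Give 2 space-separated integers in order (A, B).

Step 1: empty(A) -> (A=0 B=5)
Step 2: empty(B) -> (A=0 B=0)
Step 3: fill(B) -> (A=0 B=8)
Step 4: empty(B) -> (A=0 B=0)
Step 5: fill(B) -> (A=0 B=8)
Step 6: empty(B) -> (A=0 B=0)
Step 7: fill(B) -> (A=0 B=8)
Step 8: pour(B -> A) -> (A=5 B=3)

Answer: 5 3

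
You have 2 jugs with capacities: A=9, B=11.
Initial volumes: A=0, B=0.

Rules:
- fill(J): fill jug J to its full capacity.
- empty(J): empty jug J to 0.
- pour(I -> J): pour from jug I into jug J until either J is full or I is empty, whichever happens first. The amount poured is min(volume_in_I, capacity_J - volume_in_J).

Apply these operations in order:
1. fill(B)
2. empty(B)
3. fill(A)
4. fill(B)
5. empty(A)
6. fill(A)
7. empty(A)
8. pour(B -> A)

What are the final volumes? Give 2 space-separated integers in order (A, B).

Step 1: fill(B) -> (A=0 B=11)
Step 2: empty(B) -> (A=0 B=0)
Step 3: fill(A) -> (A=9 B=0)
Step 4: fill(B) -> (A=9 B=11)
Step 5: empty(A) -> (A=0 B=11)
Step 6: fill(A) -> (A=9 B=11)
Step 7: empty(A) -> (A=0 B=11)
Step 8: pour(B -> A) -> (A=9 B=2)

Answer: 9 2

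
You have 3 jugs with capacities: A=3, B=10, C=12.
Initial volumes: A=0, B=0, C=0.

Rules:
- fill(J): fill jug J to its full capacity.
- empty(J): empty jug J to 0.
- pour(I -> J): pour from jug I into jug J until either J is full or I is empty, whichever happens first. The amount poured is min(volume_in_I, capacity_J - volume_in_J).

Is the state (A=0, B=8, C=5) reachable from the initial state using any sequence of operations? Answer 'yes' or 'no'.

Answer: yes

Derivation:
BFS from (A=0, B=0, C=0):
  1. fill(A) -> (A=3 B=0 C=0)
  2. fill(B) -> (A=3 B=10 C=0)
  3. pour(B -> C) -> (A=3 B=0 C=10)
  4. pour(A -> C) -> (A=1 B=0 C=12)
  5. pour(C -> B) -> (A=1 B=10 C=2)
  6. pour(B -> A) -> (A=3 B=8 C=2)
  7. pour(A -> C) -> (A=0 B=8 C=5)
Target reached → yes.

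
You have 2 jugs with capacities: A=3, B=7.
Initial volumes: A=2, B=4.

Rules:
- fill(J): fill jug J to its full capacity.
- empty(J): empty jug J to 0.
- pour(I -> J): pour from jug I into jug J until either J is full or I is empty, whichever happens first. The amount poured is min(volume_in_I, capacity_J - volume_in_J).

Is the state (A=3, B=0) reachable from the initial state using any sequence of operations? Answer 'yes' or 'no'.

BFS from (A=2, B=4):
  1. fill(A) -> (A=3 B=4)
  2. empty(B) -> (A=3 B=0)
Target reached → yes.

Answer: yes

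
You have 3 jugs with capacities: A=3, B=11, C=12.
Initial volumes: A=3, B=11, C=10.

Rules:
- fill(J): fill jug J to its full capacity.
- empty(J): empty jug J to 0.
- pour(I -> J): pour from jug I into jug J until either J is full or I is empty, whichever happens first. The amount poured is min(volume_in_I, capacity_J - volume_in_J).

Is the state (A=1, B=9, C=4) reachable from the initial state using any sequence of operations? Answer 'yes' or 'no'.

Answer: no

Derivation:
BFS explored all 404 reachable states.
Reachable set includes: (0,0,0), (0,0,1), (0,0,2), (0,0,3), (0,0,4), (0,0,5), (0,0,6), (0,0,7), (0,0,8), (0,0,9), (0,0,10), (0,0,11) ...
Target (A=1, B=9, C=4) not in reachable set → no.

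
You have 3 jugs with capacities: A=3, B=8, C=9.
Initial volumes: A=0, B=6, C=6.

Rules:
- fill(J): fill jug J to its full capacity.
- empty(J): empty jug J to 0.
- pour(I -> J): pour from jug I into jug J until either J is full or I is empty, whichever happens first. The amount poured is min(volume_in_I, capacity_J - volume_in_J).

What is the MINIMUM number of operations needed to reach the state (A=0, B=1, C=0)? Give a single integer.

BFS from (A=0, B=6, C=6). One shortest path:
  1. fill(A) -> (A=3 B=6 C=6)
  2. empty(C) -> (A=3 B=6 C=0)
  3. pour(A -> B) -> (A=1 B=8 C=0)
  4. empty(B) -> (A=1 B=0 C=0)
  5. pour(A -> B) -> (A=0 B=1 C=0)
Reached target in 5 moves.

Answer: 5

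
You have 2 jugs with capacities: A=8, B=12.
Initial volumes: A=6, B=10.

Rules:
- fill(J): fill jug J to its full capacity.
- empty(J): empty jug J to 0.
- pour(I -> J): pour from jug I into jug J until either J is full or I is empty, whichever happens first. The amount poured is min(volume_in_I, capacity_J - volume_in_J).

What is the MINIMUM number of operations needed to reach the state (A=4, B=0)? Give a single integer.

BFS from (A=6, B=10). One shortest path:
  1. pour(A -> B) -> (A=4 B=12)
  2. empty(B) -> (A=4 B=0)
Reached target in 2 moves.

Answer: 2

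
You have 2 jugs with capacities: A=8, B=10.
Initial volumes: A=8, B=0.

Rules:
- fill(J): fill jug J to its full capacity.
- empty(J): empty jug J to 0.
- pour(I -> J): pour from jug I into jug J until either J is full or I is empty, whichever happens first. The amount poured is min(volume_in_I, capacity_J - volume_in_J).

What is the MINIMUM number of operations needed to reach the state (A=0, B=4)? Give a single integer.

BFS from (A=8, B=0). One shortest path:
  1. empty(A) -> (A=0 B=0)
  2. fill(B) -> (A=0 B=10)
  3. pour(B -> A) -> (A=8 B=2)
  4. empty(A) -> (A=0 B=2)
  5. pour(B -> A) -> (A=2 B=0)
  6. fill(B) -> (A=2 B=10)
  7. pour(B -> A) -> (A=8 B=4)
  8. empty(A) -> (A=0 B=4)
Reached target in 8 moves.

Answer: 8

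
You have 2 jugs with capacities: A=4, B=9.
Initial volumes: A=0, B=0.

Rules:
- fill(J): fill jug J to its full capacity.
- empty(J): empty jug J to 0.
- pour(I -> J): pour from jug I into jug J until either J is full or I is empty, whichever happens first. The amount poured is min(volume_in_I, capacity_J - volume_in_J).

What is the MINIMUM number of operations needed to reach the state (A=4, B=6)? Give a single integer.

BFS from (A=0, B=0). One shortest path:
  1. fill(B) -> (A=0 B=9)
  2. pour(B -> A) -> (A=4 B=5)
  3. empty(A) -> (A=0 B=5)
  4. pour(B -> A) -> (A=4 B=1)
  5. empty(A) -> (A=0 B=1)
  6. pour(B -> A) -> (A=1 B=0)
  7. fill(B) -> (A=1 B=9)
  8. pour(B -> A) -> (A=4 B=6)
Reached target in 8 moves.

Answer: 8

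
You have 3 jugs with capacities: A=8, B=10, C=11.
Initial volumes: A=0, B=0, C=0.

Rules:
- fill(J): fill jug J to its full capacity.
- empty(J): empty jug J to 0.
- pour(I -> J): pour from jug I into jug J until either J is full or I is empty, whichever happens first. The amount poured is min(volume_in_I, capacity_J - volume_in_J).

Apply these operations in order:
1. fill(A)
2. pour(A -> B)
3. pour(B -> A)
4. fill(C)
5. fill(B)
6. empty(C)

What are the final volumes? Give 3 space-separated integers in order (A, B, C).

Step 1: fill(A) -> (A=8 B=0 C=0)
Step 2: pour(A -> B) -> (A=0 B=8 C=0)
Step 3: pour(B -> A) -> (A=8 B=0 C=0)
Step 4: fill(C) -> (A=8 B=0 C=11)
Step 5: fill(B) -> (A=8 B=10 C=11)
Step 6: empty(C) -> (A=8 B=10 C=0)

Answer: 8 10 0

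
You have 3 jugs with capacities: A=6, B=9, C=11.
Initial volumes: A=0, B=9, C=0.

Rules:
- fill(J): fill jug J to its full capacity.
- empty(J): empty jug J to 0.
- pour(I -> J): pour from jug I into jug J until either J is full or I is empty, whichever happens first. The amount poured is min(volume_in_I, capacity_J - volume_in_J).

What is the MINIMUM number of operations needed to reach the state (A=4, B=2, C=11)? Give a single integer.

BFS from (A=0, B=9, C=0). One shortest path:
  1. fill(A) -> (A=6 B=9 C=0)
  2. pour(B -> C) -> (A=6 B=0 C=9)
  3. pour(A -> C) -> (A=4 B=0 C=11)
  4. pour(C -> B) -> (A=4 B=9 C=2)
  5. empty(B) -> (A=4 B=0 C=2)
  6. pour(C -> B) -> (A=4 B=2 C=0)
  7. fill(C) -> (A=4 B=2 C=11)
Reached target in 7 moves.

Answer: 7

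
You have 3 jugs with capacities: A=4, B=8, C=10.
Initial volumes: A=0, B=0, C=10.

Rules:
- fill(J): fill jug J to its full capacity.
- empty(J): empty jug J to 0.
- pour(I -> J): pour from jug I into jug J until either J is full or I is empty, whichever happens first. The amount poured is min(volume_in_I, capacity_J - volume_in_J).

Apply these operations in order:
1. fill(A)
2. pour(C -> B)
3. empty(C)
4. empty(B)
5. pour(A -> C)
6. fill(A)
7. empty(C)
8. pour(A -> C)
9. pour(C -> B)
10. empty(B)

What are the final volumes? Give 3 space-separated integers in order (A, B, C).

Answer: 0 0 0

Derivation:
Step 1: fill(A) -> (A=4 B=0 C=10)
Step 2: pour(C -> B) -> (A=4 B=8 C=2)
Step 3: empty(C) -> (A=4 B=8 C=0)
Step 4: empty(B) -> (A=4 B=0 C=0)
Step 5: pour(A -> C) -> (A=0 B=0 C=4)
Step 6: fill(A) -> (A=4 B=0 C=4)
Step 7: empty(C) -> (A=4 B=0 C=0)
Step 8: pour(A -> C) -> (A=0 B=0 C=4)
Step 9: pour(C -> B) -> (A=0 B=4 C=0)
Step 10: empty(B) -> (A=0 B=0 C=0)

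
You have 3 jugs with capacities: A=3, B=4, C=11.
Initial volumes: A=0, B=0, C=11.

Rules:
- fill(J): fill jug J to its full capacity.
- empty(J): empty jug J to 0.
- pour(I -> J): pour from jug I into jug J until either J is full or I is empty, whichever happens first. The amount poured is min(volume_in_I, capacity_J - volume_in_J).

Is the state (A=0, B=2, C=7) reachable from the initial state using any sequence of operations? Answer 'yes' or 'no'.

Answer: yes

Derivation:
BFS from (A=0, B=0, C=11):
  1. fill(B) -> (A=0 B=4 C=11)
  2. pour(B -> A) -> (A=3 B=1 C=11)
  3. empty(A) -> (A=0 B=1 C=11)
  4. pour(B -> A) -> (A=1 B=0 C=11)
  5. pour(C -> B) -> (A=1 B=4 C=7)
  6. pour(B -> A) -> (A=3 B=2 C=7)
  7. empty(A) -> (A=0 B=2 C=7)
Target reached → yes.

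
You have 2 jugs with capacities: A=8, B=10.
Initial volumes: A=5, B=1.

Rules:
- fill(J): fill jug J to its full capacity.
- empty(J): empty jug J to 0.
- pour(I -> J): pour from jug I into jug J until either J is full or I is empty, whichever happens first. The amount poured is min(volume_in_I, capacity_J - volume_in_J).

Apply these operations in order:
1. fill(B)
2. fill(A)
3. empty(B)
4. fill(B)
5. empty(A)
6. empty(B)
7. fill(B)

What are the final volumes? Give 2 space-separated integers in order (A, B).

Step 1: fill(B) -> (A=5 B=10)
Step 2: fill(A) -> (A=8 B=10)
Step 3: empty(B) -> (A=8 B=0)
Step 4: fill(B) -> (A=8 B=10)
Step 5: empty(A) -> (A=0 B=10)
Step 6: empty(B) -> (A=0 B=0)
Step 7: fill(B) -> (A=0 B=10)

Answer: 0 10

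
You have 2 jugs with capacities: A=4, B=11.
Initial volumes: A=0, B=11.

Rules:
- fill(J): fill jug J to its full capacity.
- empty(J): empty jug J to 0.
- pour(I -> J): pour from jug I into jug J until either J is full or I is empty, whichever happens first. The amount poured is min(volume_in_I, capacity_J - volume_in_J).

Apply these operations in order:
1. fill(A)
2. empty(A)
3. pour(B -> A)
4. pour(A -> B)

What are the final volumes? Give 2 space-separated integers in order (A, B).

Step 1: fill(A) -> (A=4 B=11)
Step 2: empty(A) -> (A=0 B=11)
Step 3: pour(B -> A) -> (A=4 B=7)
Step 4: pour(A -> B) -> (A=0 B=11)

Answer: 0 11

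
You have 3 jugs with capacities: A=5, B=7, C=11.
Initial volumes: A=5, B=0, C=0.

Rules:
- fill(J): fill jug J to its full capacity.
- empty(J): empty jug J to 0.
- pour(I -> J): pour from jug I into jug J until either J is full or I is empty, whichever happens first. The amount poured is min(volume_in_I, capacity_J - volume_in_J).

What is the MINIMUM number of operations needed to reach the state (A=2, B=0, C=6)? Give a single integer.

BFS from (A=5, B=0, C=0). One shortest path:
  1. empty(A) -> (A=0 B=0 C=0)
  2. fill(B) -> (A=0 B=7 C=0)
  3. fill(C) -> (A=0 B=7 C=11)
  4. pour(B -> A) -> (A=5 B=2 C=11)
  5. empty(A) -> (A=0 B=2 C=11)
  6. pour(C -> A) -> (A=5 B=2 C=6)
  7. empty(A) -> (A=0 B=2 C=6)
  8. pour(B -> A) -> (A=2 B=0 C=6)
Reached target in 8 moves.

Answer: 8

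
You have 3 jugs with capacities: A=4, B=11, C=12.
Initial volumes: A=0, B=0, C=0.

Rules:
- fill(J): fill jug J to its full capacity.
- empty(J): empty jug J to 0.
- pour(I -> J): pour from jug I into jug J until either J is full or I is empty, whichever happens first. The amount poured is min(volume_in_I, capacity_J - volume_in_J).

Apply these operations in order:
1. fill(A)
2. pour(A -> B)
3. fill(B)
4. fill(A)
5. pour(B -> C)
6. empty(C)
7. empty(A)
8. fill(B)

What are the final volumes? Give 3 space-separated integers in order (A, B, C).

Answer: 0 11 0

Derivation:
Step 1: fill(A) -> (A=4 B=0 C=0)
Step 2: pour(A -> B) -> (A=0 B=4 C=0)
Step 3: fill(B) -> (A=0 B=11 C=0)
Step 4: fill(A) -> (A=4 B=11 C=0)
Step 5: pour(B -> C) -> (A=4 B=0 C=11)
Step 6: empty(C) -> (A=4 B=0 C=0)
Step 7: empty(A) -> (A=0 B=0 C=0)
Step 8: fill(B) -> (A=0 B=11 C=0)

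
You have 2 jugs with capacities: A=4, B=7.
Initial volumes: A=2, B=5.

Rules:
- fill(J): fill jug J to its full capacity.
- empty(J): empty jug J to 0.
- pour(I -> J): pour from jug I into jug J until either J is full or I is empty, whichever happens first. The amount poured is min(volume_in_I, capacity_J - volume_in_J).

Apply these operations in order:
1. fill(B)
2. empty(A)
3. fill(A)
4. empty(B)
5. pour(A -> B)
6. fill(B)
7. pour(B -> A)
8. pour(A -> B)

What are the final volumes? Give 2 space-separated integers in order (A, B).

Step 1: fill(B) -> (A=2 B=7)
Step 2: empty(A) -> (A=0 B=7)
Step 3: fill(A) -> (A=4 B=7)
Step 4: empty(B) -> (A=4 B=0)
Step 5: pour(A -> B) -> (A=0 B=4)
Step 6: fill(B) -> (A=0 B=7)
Step 7: pour(B -> A) -> (A=4 B=3)
Step 8: pour(A -> B) -> (A=0 B=7)

Answer: 0 7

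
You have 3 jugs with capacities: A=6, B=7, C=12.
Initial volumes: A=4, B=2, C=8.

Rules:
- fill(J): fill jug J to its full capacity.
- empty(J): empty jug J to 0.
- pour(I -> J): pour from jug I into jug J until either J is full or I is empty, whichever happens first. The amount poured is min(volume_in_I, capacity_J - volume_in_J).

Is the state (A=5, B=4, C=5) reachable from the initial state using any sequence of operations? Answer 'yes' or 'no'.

Answer: no

Derivation:
BFS explored all 399 reachable states.
Reachable set includes: (0,0,0), (0,0,1), (0,0,2), (0,0,3), (0,0,4), (0,0,5), (0,0,6), (0,0,7), (0,0,8), (0,0,9), (0,0,10), (0,0,11) ...
Target (A=5, B=4, C=5) not in reachable set → no.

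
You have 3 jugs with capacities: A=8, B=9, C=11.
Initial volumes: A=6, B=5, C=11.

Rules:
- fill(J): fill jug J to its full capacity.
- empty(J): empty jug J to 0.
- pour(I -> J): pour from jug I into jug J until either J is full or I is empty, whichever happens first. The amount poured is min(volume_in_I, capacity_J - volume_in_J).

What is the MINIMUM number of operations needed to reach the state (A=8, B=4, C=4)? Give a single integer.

BFS from (A=6, B=5, C=11). One shortest path:
  1. empty(C) -> (A=6 B=5 C=0)
  2. pour(A -> C) -> (A=0 B=5 C=6)
  3. fill(A) -> (A=8 B=5 C=6)
  4. pour(A -> B) -> (A=4 B=9 C=6)
  5. pour(B -> C) -> (A=4 B=4 C=11)
  6. empty(C) -> (A=4 B=4 C=0)
  7. pour(A -> C) -> (A=0 B=4 C=4)
  8. fill(A) -> (A=8 B=4 C=4)
Reached target in 8 moves.

Answer: 8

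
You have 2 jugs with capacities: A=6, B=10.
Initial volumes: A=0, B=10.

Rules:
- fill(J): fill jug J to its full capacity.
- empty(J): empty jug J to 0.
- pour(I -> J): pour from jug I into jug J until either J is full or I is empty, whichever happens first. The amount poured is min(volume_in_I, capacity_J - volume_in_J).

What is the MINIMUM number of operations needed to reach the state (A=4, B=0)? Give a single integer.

BFS from (A=0, B=10). One shortest path:
  1. pour(B -> A) -> (A=6 B=4)
  2. empty(A) -> (A=0 B=4)
  3. pour(B -> A) -> (A=4 B=0)
Reached target in 3 moves.

Answer: 3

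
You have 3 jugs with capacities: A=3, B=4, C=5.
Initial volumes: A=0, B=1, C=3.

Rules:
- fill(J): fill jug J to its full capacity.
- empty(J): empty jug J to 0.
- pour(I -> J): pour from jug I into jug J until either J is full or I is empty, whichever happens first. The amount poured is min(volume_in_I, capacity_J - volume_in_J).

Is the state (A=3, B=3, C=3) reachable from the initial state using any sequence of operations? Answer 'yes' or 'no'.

BFS from (A=0, B=1, C=3):
  1. fill(A) -> (A=3 B=1 C=3)
  2. empty(B) -> (A=3 B=0 C=3)
  3. pour(A -> B) -> (A=0 B=3 C=3)
  4. fill(A) -> (A=3 B=3 C=3)
Target reached → yes.

Answer: yes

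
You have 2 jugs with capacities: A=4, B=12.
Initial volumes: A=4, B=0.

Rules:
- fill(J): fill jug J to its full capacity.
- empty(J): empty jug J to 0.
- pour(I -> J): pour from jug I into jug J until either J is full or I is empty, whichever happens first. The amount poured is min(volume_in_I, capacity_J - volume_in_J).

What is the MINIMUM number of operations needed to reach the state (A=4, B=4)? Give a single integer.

BFS from (A=4, B=0). One shortest path:
  1. pour(A -> B) -> (A=0 B=4)
  2. fill(A) -> (A=4 B=4)
Reached target in 2 moves.

Answer: 2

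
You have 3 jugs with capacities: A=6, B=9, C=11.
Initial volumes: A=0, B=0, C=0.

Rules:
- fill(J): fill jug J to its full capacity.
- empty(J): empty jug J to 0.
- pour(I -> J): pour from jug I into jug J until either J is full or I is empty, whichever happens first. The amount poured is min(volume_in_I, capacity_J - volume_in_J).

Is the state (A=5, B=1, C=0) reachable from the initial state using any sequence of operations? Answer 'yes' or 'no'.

BFS from (A=0, B=0, C=0):
  1. fill(A) -> (A=6 B=0 C=0)
  2. pour(A -> B) -> (A=0 B=6 C=0)
  3. fill(A) -> (A=6 B=6 C=0)
  4. pour(A -> C) -> (A=0 B=6 C=6)
  5. pour(B -> C) -> (A=0 B=1 C=11)
  6. pour(C -> A) -> (A=6 B=1 C=5)
  7. empty(A) -> (A=0 B=1 C=5)
  8. pour(C -> A) -> (A=5 B=1 C=0)
Target reached → yes.

Answer: yes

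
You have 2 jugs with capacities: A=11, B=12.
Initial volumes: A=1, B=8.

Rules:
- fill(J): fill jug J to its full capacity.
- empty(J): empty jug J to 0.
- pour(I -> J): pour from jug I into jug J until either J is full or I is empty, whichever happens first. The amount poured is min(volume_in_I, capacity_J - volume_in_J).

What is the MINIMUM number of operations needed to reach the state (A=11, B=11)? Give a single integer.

Answer: 4

Derivation:
BFS from (A=1, B=8). One shortest path:
  1. fill(A) -> (A=11 B=8)
  2. empty(B) -> (A=11 B=0)
  3. pour(A -> B) -> (A=0 B=11)
  4. fill(A) -> (A=11 B=11)
Reached target in 4 moves.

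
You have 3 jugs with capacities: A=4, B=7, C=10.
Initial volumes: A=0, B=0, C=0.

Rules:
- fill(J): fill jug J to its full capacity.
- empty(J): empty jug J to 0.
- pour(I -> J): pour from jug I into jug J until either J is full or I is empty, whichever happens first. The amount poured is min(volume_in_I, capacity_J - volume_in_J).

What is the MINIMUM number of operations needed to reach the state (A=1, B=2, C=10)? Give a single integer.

BFS from (A=0, B=0, C=0). One shortest path:
  1. fill(C) -> (A=0 B=0 C=10)
  2. pour(C -> A) -> (A=4 B=0 C=6)
  3. pour(A -> B) -> (A=0 B=4 C=6)
  4. pour(C -> A) -> (A=4 B=4 C=2)
  5. pour(A -> B) -> (A=1 B=7 C=2)
  6. empty(B) -> (A=1 B=0 C=2)
  7. pour(C -> B) -> (A=1 B=2 C=0)
  8. fill(C) -> (A=1 B=2 C=10)
Reached target in 8 moves.

Answer: 8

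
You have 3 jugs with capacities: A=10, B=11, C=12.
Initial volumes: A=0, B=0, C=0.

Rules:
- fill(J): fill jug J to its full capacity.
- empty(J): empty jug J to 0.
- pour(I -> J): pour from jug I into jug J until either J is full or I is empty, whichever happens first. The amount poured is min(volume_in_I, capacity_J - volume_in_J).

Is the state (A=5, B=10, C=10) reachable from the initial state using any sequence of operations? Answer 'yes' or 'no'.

BFS explored all 726 reachable states.
Reachable set includes: (0,0,0), (0,0,1), (0,0,2), (0,0,3), (0,0,4), (0,0,5), (0,0,6), (0,0,7), (0,0,8), (0,0,9), (0,0,10), (0,0,11) ...
Target (A=5, B=10, C=10) not in reachable set → no.

Answer: no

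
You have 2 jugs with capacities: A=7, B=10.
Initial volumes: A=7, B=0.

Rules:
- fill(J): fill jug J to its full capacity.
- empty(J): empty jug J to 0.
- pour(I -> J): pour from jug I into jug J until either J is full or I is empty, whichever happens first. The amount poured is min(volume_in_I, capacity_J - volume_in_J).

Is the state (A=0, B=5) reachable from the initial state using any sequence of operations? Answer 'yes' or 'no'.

Answer: yes

Derivation:
BFS from (A=7, B=0):
  1. pour(A -> B) -> (A=0 B=7)
  2. fill(A) -> (A=7 B=7)
  3. pour(A -> B) -> (A=4 B=10)
  4. empty(B) -> (A=4 B=0)
  5. pour(A -> B) -> (A=0 B=4)
  6. fill(A) -> (A=7 B=4)
  7. pour(A -> B) -> (A=1 B=10)
  8. empty(B) -> (A=1 B=0)
  9. pour(A -> B) -> (A=0 B=1)
  10. fill(A) -> (A=7 B=1)
  11. pour(A -> B) -> (A=0 B=8)
  12. fill(A) -> (A=7 B=8)
  13. pour(A -> B) -> (A=5 B=10)
  14. empty(B) -> (A=5 B=0)
  15. pour(A -> B) -> (A=0 B=5)
Target reached → yes.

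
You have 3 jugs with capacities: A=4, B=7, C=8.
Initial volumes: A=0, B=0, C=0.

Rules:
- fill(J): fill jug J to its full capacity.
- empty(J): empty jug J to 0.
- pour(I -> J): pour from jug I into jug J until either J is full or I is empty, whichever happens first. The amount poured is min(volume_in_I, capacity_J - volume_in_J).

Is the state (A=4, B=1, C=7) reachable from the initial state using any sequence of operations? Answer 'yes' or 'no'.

Answer: yes

Derivation:
BFS from (A=0, B=0, C=0):
  1. fill(C) -> (A=0 B=0 C=8)
  2. pour(C -> B) -> (A=0 B=7 C=1)
  3. pour(C -> A) -> (A=1 B=7 C=0)
  4. pour(B -> C) -> (A=1 B=0 C=7)
  5. pour(A -> B) -> (A=0 B=1 C=7)
  6. fill(A) -> (A=4 B=1 C=7)
Target reached → yes.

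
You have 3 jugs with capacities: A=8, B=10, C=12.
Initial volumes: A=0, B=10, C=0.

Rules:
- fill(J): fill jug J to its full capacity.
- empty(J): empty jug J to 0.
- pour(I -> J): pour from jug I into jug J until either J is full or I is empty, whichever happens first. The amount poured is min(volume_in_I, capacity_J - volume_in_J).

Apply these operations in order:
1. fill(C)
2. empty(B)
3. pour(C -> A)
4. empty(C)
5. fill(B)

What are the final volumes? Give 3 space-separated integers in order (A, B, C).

Answer: 8 10 0

Derivation:
Step 1: fill(C) -> (A=0 B=10 C=12)
Step 2: empty(B) -> (A=0 B=0 C=12)
Step 3: pour(C -> A) -> (A=8 B=0 C=4)
Step 4: empty(C) -> (A=8 B=0 C=0)
Step 5: fill(B) -> (A=8 B=10 C=0)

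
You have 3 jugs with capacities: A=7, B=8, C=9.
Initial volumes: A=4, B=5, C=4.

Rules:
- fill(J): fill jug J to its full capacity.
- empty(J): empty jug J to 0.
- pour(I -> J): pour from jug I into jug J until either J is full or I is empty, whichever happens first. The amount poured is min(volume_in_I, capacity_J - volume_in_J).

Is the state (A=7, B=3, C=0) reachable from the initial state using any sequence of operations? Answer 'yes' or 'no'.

BFS from (A=4, B=5, C=4):
  1. fill(A) -> (A=7 B=5 C=4)
  2. fill(B) -> (A=7 B=8 C=4)
  3. pour(B -> C) -> (A=7 B=3 C=9)
  4. empty(C) -> (A=7 B=3 C=0)
Target reached → yes.

Answer: yes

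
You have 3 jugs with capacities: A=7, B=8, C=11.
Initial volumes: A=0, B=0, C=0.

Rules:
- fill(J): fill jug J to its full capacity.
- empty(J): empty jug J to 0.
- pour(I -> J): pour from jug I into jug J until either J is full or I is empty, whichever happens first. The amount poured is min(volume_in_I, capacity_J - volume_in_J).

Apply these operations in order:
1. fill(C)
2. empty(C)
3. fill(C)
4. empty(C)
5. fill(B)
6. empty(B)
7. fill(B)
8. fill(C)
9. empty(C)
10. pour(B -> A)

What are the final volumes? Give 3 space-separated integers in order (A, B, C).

Answer: 7 1 0

Derivation:
Step 1: fill(C) -> (A=0 B=0 C=11)
Step 2: empty(C) -> (A=0 B=0 C=0)
Step 3: fill(C) -> (A=0 B=0 C=11)
Step 4: empty(C) -> (A=0 B=0 C=0)
Step 5: fill(B) -> (A=0 B=8 C=0)
Step 6: empty(B) -> (A=0 B=0 C=0)
Step 7: fill(B) -> (A=0 B=8 C=0)
Step 8: fill(C) -> (A=0 B=8 C=11)
Step 9: empty(C) -> (A=0 B=8 C=0)
Step 10: pour(B -> A) -> (A=7 B=1 C=0)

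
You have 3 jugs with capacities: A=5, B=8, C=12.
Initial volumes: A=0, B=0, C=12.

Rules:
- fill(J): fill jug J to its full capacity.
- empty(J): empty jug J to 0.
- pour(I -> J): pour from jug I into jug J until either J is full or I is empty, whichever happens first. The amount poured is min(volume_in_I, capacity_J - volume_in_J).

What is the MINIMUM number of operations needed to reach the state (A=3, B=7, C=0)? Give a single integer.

BFS from (A=0, B=0, C=12). One shortest path:
  1. fill(B) -> (A=0 B=8 C=12)
  2. pour(B -> A) -> (A=5 B=3 C=12)
  3. empty(A) -> (A=0 B=3 C=12)
  4. pour(C -> A) -> (A=5 B=3 C=7)
  5. empty(A) -> (A=0 B=3 C=7)
  6. pour(B -> A) -> (A=3 B=0 C=7)
  7. pour(C -> B) -> (A=3 B=7 C=0)
Reached target in 7 moves.

Answer: 7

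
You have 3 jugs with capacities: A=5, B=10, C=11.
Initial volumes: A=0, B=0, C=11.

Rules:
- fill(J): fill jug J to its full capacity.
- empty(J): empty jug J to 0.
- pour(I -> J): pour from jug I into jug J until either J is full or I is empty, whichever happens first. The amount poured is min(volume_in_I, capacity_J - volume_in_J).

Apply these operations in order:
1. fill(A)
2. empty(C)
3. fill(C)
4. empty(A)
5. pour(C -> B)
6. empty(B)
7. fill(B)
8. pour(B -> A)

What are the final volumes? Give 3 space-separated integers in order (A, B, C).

Step 1: fill(A) -> (A=5 B=0 C=11)
Step 2: empty(C) -> (A=5 B=0 C=0)
Step 3: fill(C) -> (A=5 B=0 C=11)
Step 4: empty(A) -> (A=0 B=0 C=11)
Step 5: pour(C -> B) -> (A=0 B=10 C=1)
Step 6: empty(B) -> (A=0 B=0 C=1)
Step 7: fill(B) -> (A=0 B=10 C=1)
Step 8: pour(B -> A) -> (A=5 B=5 C=1)

Answer: 5 5 1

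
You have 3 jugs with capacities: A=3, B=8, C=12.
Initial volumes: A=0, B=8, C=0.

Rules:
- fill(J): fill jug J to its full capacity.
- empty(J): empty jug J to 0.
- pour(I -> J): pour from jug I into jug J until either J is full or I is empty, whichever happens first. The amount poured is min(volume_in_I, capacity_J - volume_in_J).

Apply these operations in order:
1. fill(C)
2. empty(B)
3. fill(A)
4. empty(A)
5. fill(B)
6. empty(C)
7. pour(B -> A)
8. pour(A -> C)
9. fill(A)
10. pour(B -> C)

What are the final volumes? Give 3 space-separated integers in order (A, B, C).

Answer: 3 0 8

Derivation:
Step 1: fill(C) -> (A=0 B=8 C=12)
Step 2: empty(B) -> (A=0 B=0 C=12)
Step 3: fill(A) -> (A=3 B=0 C=12)
Step 4: empty(A) -> (A=0 B=0 C=12)
Step 5: fill(B) -> (A=0 B=8 C=12)
Step 6: empty(C) -> (A=0 B=8 C=0)
Step 7: pour(B -> A) -> (A=3 B=5 C=0)
Step 8: pour(A -> C) -> (A=0 B=5 C=3)
Step 9: fill(A) -> (A=3 B=5 C=3)
Step 10: pour(B -> C) -> (A=3 B=0 C=8)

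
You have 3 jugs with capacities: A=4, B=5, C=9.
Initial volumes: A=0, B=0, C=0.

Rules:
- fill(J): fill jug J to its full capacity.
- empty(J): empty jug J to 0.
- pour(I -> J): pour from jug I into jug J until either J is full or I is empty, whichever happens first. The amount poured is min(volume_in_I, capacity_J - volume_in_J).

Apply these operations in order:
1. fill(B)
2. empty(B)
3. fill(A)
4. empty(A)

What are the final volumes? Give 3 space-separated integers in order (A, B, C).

Step 1: fill(B) -> (A=0 B=5 C=0)
Step 2: empty(B) -> (A=0 B=0 C=0)
Step 3: fill(A) -> (A=4 B=0 C=0)
Step 4: empty(A) -> (A=0 B=0 C=0)

Answer: 0 0 0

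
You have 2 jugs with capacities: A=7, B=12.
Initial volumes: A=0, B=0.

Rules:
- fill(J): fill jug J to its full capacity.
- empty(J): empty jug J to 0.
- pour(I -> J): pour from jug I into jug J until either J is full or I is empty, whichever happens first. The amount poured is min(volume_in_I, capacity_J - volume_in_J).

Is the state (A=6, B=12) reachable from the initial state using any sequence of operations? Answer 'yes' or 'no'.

BFS from (A=0, B=0):
  1. fill(A) -> (A=7 B=0)
  2. pour(A -> B) -> (A=0 B=7)
  3. fill(A) -> (A=7 B=7)
  4. pour(A -> B) -> (A=2 B=12)
  5. empty(B) -> (A=2 B=0)
  6. pour(A -> B) -> (A=0 B=2)
  7. fill(A) -> (A=7 B=2)
  8. pour(A -> B) -> (A=0 B=9)
  9. fill(A) -> (A=7 B=9)
  10. pour(A -> B) -> (A=4 B=12)
  11. empty(B) -> (A=4 B=0)
  12. pour(A -> B) -> (A=0 B=4)
  13. fill(A) -> (A=7 B=4)
  14. pour(A -> B) -> (A=0 B=11)
  15. fill(A) -> (A=7 B=11)
  16. pour(A -> B) -> (A=6 B=12)
Target reached → yes.

Answer: yes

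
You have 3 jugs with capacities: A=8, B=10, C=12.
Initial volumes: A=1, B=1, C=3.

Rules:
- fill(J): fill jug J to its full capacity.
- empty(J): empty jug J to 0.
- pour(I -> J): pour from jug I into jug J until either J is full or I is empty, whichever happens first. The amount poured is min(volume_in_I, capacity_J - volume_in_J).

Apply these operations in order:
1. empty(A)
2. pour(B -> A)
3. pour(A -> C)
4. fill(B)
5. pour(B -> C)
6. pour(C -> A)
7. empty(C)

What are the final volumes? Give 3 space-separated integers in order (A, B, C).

Step 1: empty(A) -> (A=0 B=1 C=3)
Step 2: pour(B -> A) -> (A=1 B=0 C=3)
Step 3: pour(A -> C) -> (A=0 B=0 C=4)
Step 4: fill(B) -> (A=0 B=10 C=4)
Step 5: pour(B -> C) -> (A=0 B=2 C=12)
Step 6: pour(C -> A) -> (A=8 B=2 C=4)
Step 7: empty(C) -> (A=8 B=2 C=0)

Answer: 8 2 0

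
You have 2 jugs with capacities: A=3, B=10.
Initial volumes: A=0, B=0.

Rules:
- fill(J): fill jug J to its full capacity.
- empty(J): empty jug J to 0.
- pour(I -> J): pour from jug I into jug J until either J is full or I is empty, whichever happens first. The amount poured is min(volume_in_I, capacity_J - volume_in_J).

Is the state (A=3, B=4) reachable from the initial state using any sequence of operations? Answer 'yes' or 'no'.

Answer: yes

Derivation:
BFS from (A=0, B=0):
  1. fill(B) -> (A=0 B=10)
  2. pour(B -> A) -> (A=3 B=7)
  3. empty(A) -> (A=0 B=7)
  4. pour(B -> A) -> (A=3 B=4)
Target reached → yes.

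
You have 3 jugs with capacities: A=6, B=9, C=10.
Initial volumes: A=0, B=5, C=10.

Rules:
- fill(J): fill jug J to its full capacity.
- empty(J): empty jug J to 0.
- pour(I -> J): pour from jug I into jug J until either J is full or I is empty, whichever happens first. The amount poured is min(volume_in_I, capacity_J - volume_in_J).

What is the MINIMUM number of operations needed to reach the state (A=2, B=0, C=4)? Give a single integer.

Answer: 3

Derivation:
BFS from (A=0, B=5, C=10). One shortest path:
  1. pour(C -> A) -> (A=6 B=5 C=4)
  2. pour(A -> B) -> (A=2 B=9 C=4)
  3. empty(B) -> (A=2 B=0 C=4)
Reached target in 3 moves.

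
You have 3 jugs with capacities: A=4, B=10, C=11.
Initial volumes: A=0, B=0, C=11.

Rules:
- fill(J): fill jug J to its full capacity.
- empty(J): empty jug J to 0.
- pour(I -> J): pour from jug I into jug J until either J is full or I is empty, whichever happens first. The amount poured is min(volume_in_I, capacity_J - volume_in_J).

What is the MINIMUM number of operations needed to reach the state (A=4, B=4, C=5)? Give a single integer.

Answer: 7

Derivation:
BFS from (A=0, B=0, C=11). One shortest path:
  1. fill(A) -> (A=4 B=0 C=11)
  2. pour(A -> B) -> (A=0 B=4 C=11)
  3. fill(A) -> (A=4 B=4 C=11)
  4. pour(C -> B) -> (A=4 B=10 C=5)
  5. empty(B) -> (A=4 B=0 C=5)
  6. pour(A -> B) -> (A=0 B=4 C=5)
  7. fill(A) -> (A=4 B=4 C=5)
Reached target in 7 moves.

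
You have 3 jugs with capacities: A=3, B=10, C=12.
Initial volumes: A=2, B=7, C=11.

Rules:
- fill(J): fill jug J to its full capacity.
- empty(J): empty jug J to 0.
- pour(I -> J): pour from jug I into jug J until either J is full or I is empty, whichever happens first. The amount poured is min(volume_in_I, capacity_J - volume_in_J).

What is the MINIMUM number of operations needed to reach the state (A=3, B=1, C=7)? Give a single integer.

Answer: 5

Derivation:
BFS from (A=2, B=7, C=11). One shortest path:
  1. pour(A -> C) -> (A=1 B=7 C=12)
  2. empty(C) -> (A=1 B=7 C=0)
  3. pour(B -> C) -> (A=1 B=0 C=7)
  4. pour(A -> B) -> (A=0 B=1 C=7)
  5. fill(A) -> (A=3 B=1 C=7)
Reached target in 5 moves.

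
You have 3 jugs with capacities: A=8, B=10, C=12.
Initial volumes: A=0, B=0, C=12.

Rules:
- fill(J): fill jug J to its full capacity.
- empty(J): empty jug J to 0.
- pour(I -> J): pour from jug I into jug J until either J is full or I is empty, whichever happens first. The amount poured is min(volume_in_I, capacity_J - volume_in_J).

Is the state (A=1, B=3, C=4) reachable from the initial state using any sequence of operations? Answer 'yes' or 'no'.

BFS explored all 150 reachable states.
Reachable set includes: (0,0,0), (0,0,2), (0,0,4), (0,0,6), (0,0,8), (0,0,10), (0,0,12), (0,2,0), (0,2,2), (0,2,4), (0,2,6), (0,2,8) ...
Target (A=1, B=3, C=4) not in reachable set → no.

Answer: no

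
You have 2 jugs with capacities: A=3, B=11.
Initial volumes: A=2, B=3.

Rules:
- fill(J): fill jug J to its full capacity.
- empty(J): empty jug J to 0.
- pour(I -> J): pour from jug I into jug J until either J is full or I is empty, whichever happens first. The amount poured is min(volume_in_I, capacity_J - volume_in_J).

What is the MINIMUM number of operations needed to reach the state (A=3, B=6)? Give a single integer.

BFS from (A=2, B=3). One shortest path:
  1. fill(A) -> (A=3 B=3)
  2. pour(A -> B) -> (A=0 B=6)
  3. fill(A) -> (A=3 B=6)
Reached target in 3 moves.

Answer: 3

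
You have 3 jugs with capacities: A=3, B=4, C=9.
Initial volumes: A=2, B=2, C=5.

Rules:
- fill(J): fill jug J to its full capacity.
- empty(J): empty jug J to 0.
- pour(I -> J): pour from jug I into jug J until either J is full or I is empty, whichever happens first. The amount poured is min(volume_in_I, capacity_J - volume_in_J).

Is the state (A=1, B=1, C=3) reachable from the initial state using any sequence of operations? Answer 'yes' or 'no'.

BFS explored all 153 reachable states.
Reachable set includes: (0,0,0), (0,0,1), (0,0,2), (0,0,3), (0,0,4), (0,0,5), (0,0,6), (0,0,7), (0,0,8), (0,0,9), (0,1,0), (0,1,1) ...
Target (A=1, B=1, C=3) not in reachable set → no.

Answer: no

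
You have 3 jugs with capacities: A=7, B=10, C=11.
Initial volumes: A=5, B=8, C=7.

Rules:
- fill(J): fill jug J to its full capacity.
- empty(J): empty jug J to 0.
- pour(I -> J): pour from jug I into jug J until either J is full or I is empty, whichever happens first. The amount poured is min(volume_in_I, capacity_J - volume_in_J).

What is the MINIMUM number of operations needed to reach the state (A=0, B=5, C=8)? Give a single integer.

Answer: 3

Derivation:
BFS from (A=5, B=8, C=7). One shortest path:
  1. empty(C) -> (A=5 B=8 C=0)
  2. pour(B -> C) -> (A=5 B=0 C=8)
  3. pour(A -> B) -> (A=0 B=5 C=8)
Reached target in 3 moves.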